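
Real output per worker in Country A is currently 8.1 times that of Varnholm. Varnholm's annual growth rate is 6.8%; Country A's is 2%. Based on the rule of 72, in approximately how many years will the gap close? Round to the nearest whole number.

What matters is the difference: 4.8 pp.
Rule of 72 on the gap: the ratio halves every 72/4.8 ≈ 15.00 years.
An 8.1 times gap takes log₂(8.1) ≈ 3.02 halvings to close: 3.02 × 15.00 ≈ 45 years.

about 45 years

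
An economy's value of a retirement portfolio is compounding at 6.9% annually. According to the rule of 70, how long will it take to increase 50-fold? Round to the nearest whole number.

At 6.9% it doubles every 70/6.9 ≈ 10.14 years.
Reaching 50× takes log₂(50) ≈ 5.64 doublings.
5.64 × 10.14 ≈ 57 years.

57 years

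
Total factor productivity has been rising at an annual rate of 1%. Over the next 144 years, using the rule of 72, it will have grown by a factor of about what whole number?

Doubling time ≈ 72/1 = 72.00 years.
144/72.00 ≈ 2 doublings, so about 2^2 = 4×.

roughly 4 times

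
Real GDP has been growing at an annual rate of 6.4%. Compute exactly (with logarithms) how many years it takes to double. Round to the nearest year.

t = ln(2) / ln(1 + 0.064) = 0.6931 / 0.062035 ≈ 11.17.
≈ 11 years.

11 years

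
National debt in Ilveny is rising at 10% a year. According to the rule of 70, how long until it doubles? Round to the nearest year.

At 10%, doubling takes about 70/10 = 7.00 years.

≈ 7 years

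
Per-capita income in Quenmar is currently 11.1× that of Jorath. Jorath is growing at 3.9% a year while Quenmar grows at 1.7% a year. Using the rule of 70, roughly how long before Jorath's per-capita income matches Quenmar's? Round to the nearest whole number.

roughly 110 years

The growth-rate gap is 3.9% − 1.7% = 2.2 percentage points.
So the ratio between them halves every 70/2.2 ≈ 31.82 years.
An 11.1× gap takes log₂(11.1) ≈ 3.47 halvings to close: 3.47 × 31.82 ≈ 110 years.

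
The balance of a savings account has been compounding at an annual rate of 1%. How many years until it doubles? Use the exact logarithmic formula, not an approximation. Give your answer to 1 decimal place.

69.7 years

t = ln(2) / ln(1 + 0.01) = 0.6931 / 0.009950 ≈ 69.66.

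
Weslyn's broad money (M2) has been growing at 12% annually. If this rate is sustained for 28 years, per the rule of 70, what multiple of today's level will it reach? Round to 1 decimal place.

27.9 times

Doubling time ≈ 70/12 = 5.83 years.
28 years / 5.83 ≈ 4.80 doublings → factor 2^4.80 ≈ 27.9.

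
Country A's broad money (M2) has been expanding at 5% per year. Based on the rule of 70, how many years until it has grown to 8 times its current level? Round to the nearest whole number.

roughly 42 years

At 5% it doubles every 70/5 ≈ 14.00 years.
Getting to 8× needs 3 doublings: 3 × 14.00 ≈ 42 years.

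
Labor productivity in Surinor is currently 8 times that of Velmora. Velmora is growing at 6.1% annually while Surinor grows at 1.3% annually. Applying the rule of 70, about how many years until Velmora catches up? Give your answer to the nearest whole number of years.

The growth-rate gap is 6.1% − 1.3% = 4.8 percentage points.
So the ratio between them halves every 70/4.8 ≈ 14.58 years.
An 8 times gap closes after 3 halvings: 3 × 14.58 ≈ 44 years.

approximately 44 years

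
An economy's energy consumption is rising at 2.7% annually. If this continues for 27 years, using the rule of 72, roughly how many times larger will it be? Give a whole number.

72/2.7 ≈ 26.67 years per doubling.
27 years fits 1 doubling: 2^1 = 2.

around 2 times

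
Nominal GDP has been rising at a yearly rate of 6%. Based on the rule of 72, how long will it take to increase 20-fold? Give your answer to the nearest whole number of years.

At 6% it doubles every 72/6 ≈ 12.00 years.
Reaching 20× takes log₂(20) ≈ 4.32 doublings.
4.32 × 12.00 ≈ 52 years.

about 52 years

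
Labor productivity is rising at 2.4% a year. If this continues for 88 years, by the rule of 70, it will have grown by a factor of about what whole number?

70/2.4 ≈ 29.17 years per doubling.
88 years fits 3 doublings: 2^3 = 8.

≈ 8 times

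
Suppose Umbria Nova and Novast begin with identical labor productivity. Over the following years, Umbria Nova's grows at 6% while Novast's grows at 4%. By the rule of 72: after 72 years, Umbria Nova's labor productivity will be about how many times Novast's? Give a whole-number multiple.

roughly 4 times

Rate gap = 6% − 4% = 2 points.
The ratio doubles every 72/2 ≈ 36.00 years.
72/36.00 ≈ 2.00 doublings → ratio ≈ 2^2.00 ≈ 4.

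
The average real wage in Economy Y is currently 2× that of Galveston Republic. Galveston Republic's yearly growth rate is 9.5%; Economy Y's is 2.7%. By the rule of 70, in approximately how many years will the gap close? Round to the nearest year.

roughly 10 years

What matters is the difference: 6.8 pp.
Rule of 70 on the gap: the ratio halves every 70/6.8 ≈ 10.29 years.
A 2× gap closes after 1 halving: 1 × 10.29 ≈ 10 years.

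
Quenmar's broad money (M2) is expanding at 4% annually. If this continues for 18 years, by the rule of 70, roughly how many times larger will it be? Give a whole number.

around 2 times

At 4% one doubling takes ≈ 17.50 years; 18 years is 1 of them, so ×2.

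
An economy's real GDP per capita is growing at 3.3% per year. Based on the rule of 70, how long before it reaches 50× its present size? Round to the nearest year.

≈ 120 years

Doubling time ≈ 70/3.3 = 21.21 years.
50× is log₂ 50 ≈ 5.64 doublings, so ≈ 5.64 × 21.21 = 120 years.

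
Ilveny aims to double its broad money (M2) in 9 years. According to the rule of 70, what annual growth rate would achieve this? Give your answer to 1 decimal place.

7.8% annually

70 / 9 ≈ 7.78, so about 7.8% annually.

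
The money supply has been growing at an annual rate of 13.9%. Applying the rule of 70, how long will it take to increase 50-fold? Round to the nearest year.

around 28 years

Doubling time ≈ 70/13.9 = 5.04 years.
Reaching 50× takes log₂(50) ≈ 5.64 doublings.
5.64 × 5.04 ≈ 28 years.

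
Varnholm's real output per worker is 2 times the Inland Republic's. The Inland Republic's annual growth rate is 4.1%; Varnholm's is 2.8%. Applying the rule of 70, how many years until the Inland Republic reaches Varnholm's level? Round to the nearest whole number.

about 54 years

The growth-rate gap is 4.1% − 2.8% = 1.3 percentage points.
So the ratio between them halves every 70/1.3 ≈ 53.85 years.
A 2 times gap closes after 1 halving: 1 × 53.85 ≈ 54 years.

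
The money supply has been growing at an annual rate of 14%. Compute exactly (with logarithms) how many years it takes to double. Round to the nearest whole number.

5 years

t = ln(2) / ln(1 + 0.14) = 0.6931 / 0.131028 ≈ 5.29.
≈ 5 years.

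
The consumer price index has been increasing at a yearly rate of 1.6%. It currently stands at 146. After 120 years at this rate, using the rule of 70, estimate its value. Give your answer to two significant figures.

≈ 980

It doubles every 70/1.6 ≈ 43.75 years, so 120 years is 2.74 doublings.
2^2.74 ≈ 6.68; 146 × 6.68 ≈ 980.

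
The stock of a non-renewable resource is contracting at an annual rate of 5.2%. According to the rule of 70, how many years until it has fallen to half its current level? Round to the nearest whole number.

Falling at 5.2%, it halves about every 70/5.2 = 13.46 years.

roughly 13 years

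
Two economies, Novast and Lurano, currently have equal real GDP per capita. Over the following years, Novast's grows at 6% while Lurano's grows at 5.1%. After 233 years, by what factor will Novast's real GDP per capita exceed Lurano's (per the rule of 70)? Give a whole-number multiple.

around 8 times

Only the 0.9-point difference matters.
70/0.9 ≈ 77.78 years per doubling of the ratio; 233 years gives 3.00 doublings, so ≈ 8×.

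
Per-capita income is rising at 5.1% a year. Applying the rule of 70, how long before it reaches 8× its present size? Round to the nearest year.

At 5.1% it doubles every 70/5.1 ≈ 13.73 years.
8× is 3 doublings, so 3 × 13.73 ≈ 41 years.

approximately 41 years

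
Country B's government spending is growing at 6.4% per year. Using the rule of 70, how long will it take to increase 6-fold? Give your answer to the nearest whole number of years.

Doubling time ≈ 70/6.4 = 10.94 years.
Reaching 6× takes log₂(6) ≈ 2.58 doublings.
2.58 × 10.94 ≈ 28 years.

≈ 28 years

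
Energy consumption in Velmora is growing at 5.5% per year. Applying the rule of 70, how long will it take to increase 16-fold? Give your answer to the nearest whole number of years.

≈ 51 years

Doubling time ≈ 70/5.5 = 12.73 years.
Getting to 16× needs 4 doublings: 4 × 12.73 ≈ 51 years.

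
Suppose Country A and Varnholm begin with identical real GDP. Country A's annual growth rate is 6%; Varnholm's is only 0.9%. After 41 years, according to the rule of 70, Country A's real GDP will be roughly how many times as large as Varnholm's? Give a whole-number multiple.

8 times

Only the 5.1-point difference matters.
70/5.1 ≈ 13.73 years per doubling of the ratio; 41 years gives 2.99 doublings, so ≈ 8×.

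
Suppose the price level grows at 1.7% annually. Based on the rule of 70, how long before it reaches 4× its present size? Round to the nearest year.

Doubling time ≈ 70/1.7 = 41.18 years.
4× is 2 doublings, so 2 × 41.18 ≈ 82 years.

approximately 82 years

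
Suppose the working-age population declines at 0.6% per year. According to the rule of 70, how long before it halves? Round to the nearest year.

≈ 117 years

Falling at 0.6%, it halves about every 70/0.6 = 116.67 years.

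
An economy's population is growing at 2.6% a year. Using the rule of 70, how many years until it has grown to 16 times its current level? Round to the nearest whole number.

At 2.6% it doubles every 70/2.6 ≈ 26.92 years.
16 = 2^4, so 4 doublings → 108 years.

≈ 108 years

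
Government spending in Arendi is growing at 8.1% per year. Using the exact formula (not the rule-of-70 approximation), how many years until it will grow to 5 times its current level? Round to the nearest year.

t = ln(5) / ln(1 + 0.081) = 1.6094 / 0.077887 ≈ 20.66.
≈ 21 years.

21 years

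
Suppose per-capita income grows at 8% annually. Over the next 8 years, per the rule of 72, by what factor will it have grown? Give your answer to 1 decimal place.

approximately 1.9 times

Doubles every ≈ 9.00 years (72/8).
8 years is 0.89 doublings; 2^0.89 ≈ 1.9×.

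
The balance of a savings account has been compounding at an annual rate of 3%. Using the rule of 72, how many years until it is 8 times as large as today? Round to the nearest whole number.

One doubling takes 72/3 = 24.00 years.
Getting to 8× needs 3 doublings: 3 × 24.00 ≈ 72 years.

72 years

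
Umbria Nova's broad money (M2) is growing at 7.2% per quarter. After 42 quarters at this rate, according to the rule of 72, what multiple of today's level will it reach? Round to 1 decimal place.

Doubles every ≈ 10.00 quarters (72/7.2).
42 quarters is 4.20 doublings; 2^4.20 ≈ 18.4×.

approximately 18.4 times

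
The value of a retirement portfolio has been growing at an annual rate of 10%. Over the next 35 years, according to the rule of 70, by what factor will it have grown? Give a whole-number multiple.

≈ 32 times

At 10% one doubling takes ≈ 7.00 years; 35 years is 5 of them, so ×32.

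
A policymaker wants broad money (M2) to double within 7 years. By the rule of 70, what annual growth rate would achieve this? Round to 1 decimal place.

approximately 10.0% annually

70 / 7 ≈ 10.00, so about 10.0% annually.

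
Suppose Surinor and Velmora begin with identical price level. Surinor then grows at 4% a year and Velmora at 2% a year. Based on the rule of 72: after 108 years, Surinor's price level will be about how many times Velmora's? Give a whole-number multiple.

8 times

Rate gap = 4% − 2% = 2 points.
The ratio doubles every 72/2 ≈ 36.00 years.
108/36.00 ≈ 3.00 doublings → ratio ≈ 2^3.00 ≈ 8.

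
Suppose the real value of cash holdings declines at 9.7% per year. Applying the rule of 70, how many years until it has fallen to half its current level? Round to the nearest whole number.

The rule works in reverse for decay: 70/9.7 ≈ 7.22 years to halve.

around 7 years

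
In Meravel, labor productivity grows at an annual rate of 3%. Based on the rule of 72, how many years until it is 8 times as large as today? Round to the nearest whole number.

One doubling takes 72/3 = 24.00 years.
Getting to 8× needs 3 doublings: 3 × 24.00 ≈ 72 years.

about 72 years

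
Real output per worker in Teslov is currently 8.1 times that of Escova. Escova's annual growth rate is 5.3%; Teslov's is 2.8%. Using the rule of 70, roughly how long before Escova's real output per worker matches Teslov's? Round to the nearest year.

about 85 years

What matters is the difference: 2.5 pp.
Rule of 70 on the gap: the ratio halves every 70/2.5 ≈ 28.00 years.
An 8.1 times gap takes log₂(8.1) ≈ 3.02 halvings to close: 3.02 × 28.00 ≈ 85 years.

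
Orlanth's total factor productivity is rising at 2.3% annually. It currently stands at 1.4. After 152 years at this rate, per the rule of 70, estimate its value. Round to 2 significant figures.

approximately 45

Doubling time ≈ 70/2.3 = 30.43 years.
152 years is 152/30.43 ≈ 5.00 doublings, a factor of 2^5.00 ≈ 32.00.
1.4 × 32.00 ≈ 45.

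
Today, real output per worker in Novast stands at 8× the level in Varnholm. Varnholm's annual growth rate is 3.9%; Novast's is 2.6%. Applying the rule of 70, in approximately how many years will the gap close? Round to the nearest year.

162 years

The growth-rate gap is 3.9% − 2.6% = 1.3 percentage points.
So the ratio between them halves every 70/1.3 ≈ 53.85 years.
An 8× gap closes after 3 halvings: 3 × 53.85 ≈ 162 years.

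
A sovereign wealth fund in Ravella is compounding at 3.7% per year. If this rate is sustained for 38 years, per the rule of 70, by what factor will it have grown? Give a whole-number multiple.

70/3.7 ≈ 18.92 years per doubling.
38 years fits 2 doublings: 2^2 = 4.

4 times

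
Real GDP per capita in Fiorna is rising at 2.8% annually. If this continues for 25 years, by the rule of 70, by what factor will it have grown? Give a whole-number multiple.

Doubling time ≈ 70/2.8 = 25.00 years.
25/25.00 ≈ 1 doubling, so about 2^1 = 2×.

around 2 times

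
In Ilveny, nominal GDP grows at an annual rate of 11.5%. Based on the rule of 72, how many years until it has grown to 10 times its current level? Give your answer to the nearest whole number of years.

around 21 years

Doubling time ≈ 72/11.5 = 6.26 years.
Reaching 10× takes log₂(10) ≈ 3.32 doublings.
3.32 × 6.26 ≈ 21 years.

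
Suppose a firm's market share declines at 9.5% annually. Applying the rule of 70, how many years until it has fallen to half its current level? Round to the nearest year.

Halving time ≈ 70 / 9.5 = 7.37 → 7 years.

approximately 7 years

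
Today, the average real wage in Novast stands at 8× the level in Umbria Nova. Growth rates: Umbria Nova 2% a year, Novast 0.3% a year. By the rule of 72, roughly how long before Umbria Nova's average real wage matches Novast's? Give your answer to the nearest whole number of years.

roughly 127 years

The growth-rate gap is 2% − 0.3% = 1.7 percentage points.
So the ratio between them halves every 72/1.7 ≈ 42.35 years.
An 8× gap closes after 3 halvings: 3 × 42.35 ≈ 127 years.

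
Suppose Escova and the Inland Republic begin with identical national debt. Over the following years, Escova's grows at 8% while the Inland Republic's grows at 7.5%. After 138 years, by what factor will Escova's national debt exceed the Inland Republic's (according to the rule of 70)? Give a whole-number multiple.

Only the 0.5-point difference matters.
70/0.5 ≈ 140.00 years per doubling of the ratio; 138 years gives 0.99 doublings, so ≈ 2×.

approximately 2 times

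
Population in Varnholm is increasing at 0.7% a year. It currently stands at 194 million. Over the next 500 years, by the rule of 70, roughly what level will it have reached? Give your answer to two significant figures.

It doubles every 70/0.7 ≈ 100.00 years, so 500 years is 5.00 doublings.
2^5.00 ≈ 32.00; 194 × 32.00 ≈ 6200 million.

6200 million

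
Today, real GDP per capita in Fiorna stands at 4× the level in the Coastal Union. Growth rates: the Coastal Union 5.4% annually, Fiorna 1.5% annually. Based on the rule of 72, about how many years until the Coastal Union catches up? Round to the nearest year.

The growth-rate gap is 5.4% − 1.5% = 3.9 percentage points.
So the ratio between them halves every 72/3.9 ≈ 18.46 years.
A 4× gap closes after 2 halvings: 2 × 18.46 ≈ 37 years.

roughly 37 years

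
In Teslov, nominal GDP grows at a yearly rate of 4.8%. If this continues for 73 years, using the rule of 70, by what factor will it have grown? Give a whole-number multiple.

At 4.8% one doubling takes ≈ 14.58 years; 73 years is 5 of them, so ×32.

approximately 32 times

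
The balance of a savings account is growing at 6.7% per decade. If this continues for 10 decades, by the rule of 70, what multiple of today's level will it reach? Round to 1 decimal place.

approximately 1.9 times

Doubles every ≈ 10.45 decades (70/6.7).
10 decades is 0.96 doublings; 2^0.96 ≈ 1.9×.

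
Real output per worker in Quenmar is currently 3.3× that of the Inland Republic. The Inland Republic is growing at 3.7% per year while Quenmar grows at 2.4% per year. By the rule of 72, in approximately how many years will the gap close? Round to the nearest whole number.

What matters is the difference: 1.3 pp.
Rule of 72 on the gap: the ratio halves every 72/1.3 ≈ 55.38 years.
A 3.3× gap takes log₂(3.3) ≈ 1.72 halvings to close: 1.72 × 55.38 ≈ 95 years.

95 years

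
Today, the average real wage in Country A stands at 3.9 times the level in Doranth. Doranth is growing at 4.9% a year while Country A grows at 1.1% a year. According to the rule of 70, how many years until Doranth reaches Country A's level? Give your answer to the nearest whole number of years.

Doranth gains on Country A at 4.9% − 1.1% = 3.8 points a year.
At that relative rate the gap halves every 70/3.8 ≈ 18.42 years.
A 3.9 times gap takes log₂(3.9) ≈ 1.96 halvings to close: 1.96 × 18.42 ≈ 36 years.

around 36 years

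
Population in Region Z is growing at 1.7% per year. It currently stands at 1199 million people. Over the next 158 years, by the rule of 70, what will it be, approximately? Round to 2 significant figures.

It doubles every 70/1.7 ≈ 41.18 years, so 158 years is 3.84 doublings.
2^3.84 ≈ 14.32; 1199 × 14.32 ≈ 17000 million people.

around 17000 million people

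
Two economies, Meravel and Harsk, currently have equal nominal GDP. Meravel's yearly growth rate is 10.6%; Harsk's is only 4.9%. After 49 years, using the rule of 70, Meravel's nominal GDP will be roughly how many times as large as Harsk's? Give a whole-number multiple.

about 16 times

Rate gap = 10.6% − 4.9% = 5.7 points.
The ratio doubles every 70/5.7 ≈ 12.28 years.
49/12.28 ≈ 3.99 doublings → ratio ≈ 2^3.99 ≈ 16.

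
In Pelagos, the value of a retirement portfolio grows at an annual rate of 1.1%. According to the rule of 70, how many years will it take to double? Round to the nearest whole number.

about 64 years

Doubling time ≈ 70 / 1.1 = 63.64 years.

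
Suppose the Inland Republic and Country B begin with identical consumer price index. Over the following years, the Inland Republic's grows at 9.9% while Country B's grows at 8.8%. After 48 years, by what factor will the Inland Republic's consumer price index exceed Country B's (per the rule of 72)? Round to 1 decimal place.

about 1.7 times

the Inland Republic pulls ahead at 1.1 pp per year, so the ratio doubles every 72/1.1 ≈ 65.45 years.
In 48 years that's 0.73 doublings: 2^0.73 ≈ 1.7.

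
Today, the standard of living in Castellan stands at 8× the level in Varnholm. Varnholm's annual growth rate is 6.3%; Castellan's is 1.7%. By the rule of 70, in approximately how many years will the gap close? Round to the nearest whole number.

roughly 46 years

The growth-rate gap is 6.3% − 1.7% = 4.6 percentage points.
So the ratio between them halves every 70/4.6 ≈ 15.22 years.
An 8× gap closes after 3 halvings: 3 × 15.22 ≈ 46 years.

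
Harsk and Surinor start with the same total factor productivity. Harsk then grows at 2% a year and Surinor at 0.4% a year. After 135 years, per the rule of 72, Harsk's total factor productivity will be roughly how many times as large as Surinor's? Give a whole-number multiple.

around 8 times

Rate gap = 2% − 0.4% = 1.6 points.
The ratio doubles every 72/1.6 ≈ 45.00 years.
135/45.00 ≈ 3.00 doublings → ratio ≈ 2^3.00 ≈ 8.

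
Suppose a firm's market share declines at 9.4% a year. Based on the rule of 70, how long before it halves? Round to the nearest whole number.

Falling at 9.4%, it halves about every 70/9.4 = 7.45 years.

roughly 7 years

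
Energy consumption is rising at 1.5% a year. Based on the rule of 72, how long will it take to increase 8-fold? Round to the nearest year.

At 1.5% it doubles every 72/1.5 ≈ 48.00 years.
Getting to 8× needs 3 doublings: 3 × 48.00 ≈ 144 years.

around 144 years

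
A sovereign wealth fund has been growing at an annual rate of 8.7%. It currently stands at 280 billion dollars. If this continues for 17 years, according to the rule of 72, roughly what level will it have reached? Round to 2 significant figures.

≈ 1200 billion dollars

It doubles every 72/8.7 ≈ 8.28 years, so 17 years is 2.05 doublings.
2^2.05 ≈ 4.14; 280 × 4.14 ≈ 1200 billion dollars.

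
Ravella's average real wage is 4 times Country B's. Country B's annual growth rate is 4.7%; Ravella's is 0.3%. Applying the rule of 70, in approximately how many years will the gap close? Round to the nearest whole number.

What matters is the difference: 4.4 pp.
Rule of 70 on the gap: the ratio halves every 70/4.4 ≈ 15.91 years.
A 4 times gap closes after 2 halvings: 2 × 15.91 ≈ 32 years.

around 32 years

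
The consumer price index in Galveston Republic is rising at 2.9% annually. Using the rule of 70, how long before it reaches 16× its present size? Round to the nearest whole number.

Doubling time ≈ 70/2.9 = 24.14 years.
16× is 4 doublings, so 4 × 24.14 ≈ 97 years.

approximately 97 years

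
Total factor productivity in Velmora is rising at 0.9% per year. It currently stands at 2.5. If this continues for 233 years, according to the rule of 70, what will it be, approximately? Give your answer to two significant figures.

Doubling time ≈ 70/0.9 = 77.78 years.
233 years is 233/77.78 ≈ 3.00 doublings, a factor of 2^3.00 ≈ 8.00.
2.5 × 8.00 ≈ 20.

roughly 20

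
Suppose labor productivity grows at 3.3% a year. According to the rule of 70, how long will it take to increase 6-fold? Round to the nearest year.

about 55 years

One doubling takes 70/3.3 = 21.21 years.
Reaching 6× takes log₂(6) ≈ 2.58 doublings.
2.58 × 21.21 ≈ 55 years.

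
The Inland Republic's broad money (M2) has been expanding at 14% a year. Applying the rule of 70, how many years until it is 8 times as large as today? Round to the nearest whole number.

At 14% it doubles every 70/14 ≈ 5.00 years.
8× is 3 doublings, so 3 × 5.00 ≈ 15 years.

roughly 15 years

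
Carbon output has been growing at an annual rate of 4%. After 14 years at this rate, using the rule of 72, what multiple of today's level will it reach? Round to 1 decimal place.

roughly 1.7 times

Doubling time ≈ 72/4 = 18.00 years.
14 years / 18.00 ≈ 0.78 doublings → factor 2^0.78 ≈ 1.7.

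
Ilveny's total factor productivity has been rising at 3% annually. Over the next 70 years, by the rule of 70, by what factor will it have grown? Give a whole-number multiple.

At 3% one doubling takes ≈ 23.33 years; 70 years is 3 of them, so ×8.

8 times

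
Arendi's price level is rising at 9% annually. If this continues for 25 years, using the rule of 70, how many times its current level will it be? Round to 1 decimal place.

Doubling time ≈ 70/9 = 7.78 years.
25 years / 7.78 ≈ 3.21 doublings → factor 2^3.21 ≈ 9.3.

approximately 9.3 times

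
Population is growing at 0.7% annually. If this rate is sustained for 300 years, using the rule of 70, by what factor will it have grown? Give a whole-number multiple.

70/0.7 ≈ 100.00 years per doubling.
300 years fits 3 doublings: 2^3 = 8.

about 8 times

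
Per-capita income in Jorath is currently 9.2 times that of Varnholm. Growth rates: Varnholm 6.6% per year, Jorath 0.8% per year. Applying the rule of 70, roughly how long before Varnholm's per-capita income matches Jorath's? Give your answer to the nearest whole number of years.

approximately 39 years

Varnholm gains on Jorath at 6.6% − 0.8% = 5.8 points a year.
At that relative rate the gap halves every 70/5.8 ≈ 12.07 years.
A 9.2 times gap takes log₂(9.2) ≈ 3.20 halvings to close: 3.20 × 12.07 ≈ 39 years.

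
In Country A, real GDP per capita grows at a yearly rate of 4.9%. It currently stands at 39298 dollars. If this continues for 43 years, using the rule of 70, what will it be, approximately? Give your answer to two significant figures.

It doubles every 70/4.9 ≈ 14.29 years, so 43 years is 3.01 doublings.
2^3.01 ≈ 8.06; 39298 × 8.06 ≈ 320000 dollars.

approximately 320000 dollars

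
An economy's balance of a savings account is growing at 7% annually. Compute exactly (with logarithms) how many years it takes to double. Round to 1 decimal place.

10.2 years

t = ln(2) / ln(1 + 0.07) = 0.6931 / 0.067659 ≈ 10.24.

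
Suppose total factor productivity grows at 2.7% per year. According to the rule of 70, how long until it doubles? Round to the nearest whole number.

approximately 26 years

70/2.7 ≈ 25.93, so it doubles roughly every 26 years.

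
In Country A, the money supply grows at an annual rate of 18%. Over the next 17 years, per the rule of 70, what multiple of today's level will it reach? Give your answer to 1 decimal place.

around 20.7 times

Doubles every ≈ 3.89 years (70/18).
17 years is 4.37 doublings; 2^4.37 ≈ 20.7×.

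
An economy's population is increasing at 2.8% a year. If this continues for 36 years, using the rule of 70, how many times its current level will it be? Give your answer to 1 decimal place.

roughly 2.7 times

Doubles every ≈ 25.00 years (70/2.8).
36 years is 1.44 doublings; 2^1.44 ≈ 2.7×.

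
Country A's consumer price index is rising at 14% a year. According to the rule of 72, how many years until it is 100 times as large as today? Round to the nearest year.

At 14% it doubles every 72/14 ≈ 5.14 years.
Reaching 100× takes log₂(100) ≈ 6.64 doublings.
6.64 × 5.14 ≈ 34 years.

about 34 years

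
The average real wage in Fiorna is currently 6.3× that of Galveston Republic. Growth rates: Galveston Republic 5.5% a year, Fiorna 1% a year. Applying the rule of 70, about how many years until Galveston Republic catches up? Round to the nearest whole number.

41 years

The growth-rate gap is 5.5% − 1% = 4.5 percentage points.
So the ratio between them halves every 70/4.5 ≈ 15.56 years.
A 6.3× gap takes log₂(6.3) ≈ 2.66 halvings to close: 2.66 × 15.56 ≈ 41 years.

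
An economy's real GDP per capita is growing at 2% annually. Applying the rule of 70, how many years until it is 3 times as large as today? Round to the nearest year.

approximately 55 years

Doubling time ≈ 70/2 = 35.00 years.
3× is log₂ 3 ≈ 1.58 doublings, so ≈ 1.58 × 35.00 = 55 years.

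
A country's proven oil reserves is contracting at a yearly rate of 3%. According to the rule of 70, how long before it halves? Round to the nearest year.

The rule works in reverse for decay: 70/3 ≈ 23.33 years to halve.

around 23 years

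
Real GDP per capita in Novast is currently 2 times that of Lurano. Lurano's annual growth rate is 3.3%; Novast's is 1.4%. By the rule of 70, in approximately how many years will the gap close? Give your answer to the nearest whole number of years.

Lurano gains on Novast at 3.3% − 1.4% = 1.9 points a year.
At that relative rate the gap halves every 70/1.9 ≈ 36.84 years.
A 2 times gap closes after 1 halving: 1 × 36.84 ≈ 37 years.

37 years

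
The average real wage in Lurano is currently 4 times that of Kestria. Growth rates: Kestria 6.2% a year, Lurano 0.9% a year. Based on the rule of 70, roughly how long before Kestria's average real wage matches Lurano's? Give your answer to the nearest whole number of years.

The growth-rate gap is 6.2% − 0.9% = 5.3 percentage points.
So the ratio between them halves every 70/5.3 ≈ 13.21 years.
A 4 times gap closes after 2 halvings: 2 × 13.21 ≈ 26 years.

roughly 26 years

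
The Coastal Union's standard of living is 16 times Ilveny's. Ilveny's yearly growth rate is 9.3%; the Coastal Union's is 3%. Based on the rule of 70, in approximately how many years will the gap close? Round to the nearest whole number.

around 44 years

What matters is the difference: 6.3 pp.
Rule of 70 on the gap: the ratio halves every 70/6.3 ≈ 11.11 years.
A 16 times gap closes after 4 halvings: 4 × 11.11 ≈ 44 years.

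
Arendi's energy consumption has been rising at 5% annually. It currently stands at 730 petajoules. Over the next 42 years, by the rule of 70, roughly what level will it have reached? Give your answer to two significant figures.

Doubling time ≈ 70/5 = 14.00 years.
42 years is 42/14.00 ≈ 3.00 doublings, a factor of 2^3.00 ≈ 8.00.
730 × 8.00 ≈ 5800 petajoules.

roughly 5800 petajoules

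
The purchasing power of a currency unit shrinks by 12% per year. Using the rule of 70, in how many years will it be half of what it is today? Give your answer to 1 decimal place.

The rule works in reverse for decay: 70/12 ≈ 5.83 years to halve.

5.8 years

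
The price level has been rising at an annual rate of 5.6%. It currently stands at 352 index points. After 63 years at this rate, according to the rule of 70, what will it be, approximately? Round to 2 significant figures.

It doubles every 70/5.6 ≈ 12.50 years, so 63 years is 5.04 doublings.
2^5.04 ≈ 32.90; 352 × 32.90 ≈ 12000 index points.

roughly 12000 index points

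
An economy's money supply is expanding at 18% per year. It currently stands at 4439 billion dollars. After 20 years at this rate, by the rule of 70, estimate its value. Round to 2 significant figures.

It doubles every 70/18 ≈ 3.89 years, so 20 years is 5.14 doublings.
2^5.14 ≈ 35.26; 4439 × 35.26 ≈ 160000 billion dollars.

≈ 160000 billion dollars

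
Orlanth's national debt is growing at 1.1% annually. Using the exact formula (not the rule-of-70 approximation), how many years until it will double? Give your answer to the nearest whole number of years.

t = ln(2) / ln(1 + 0.011) = 0.6931 / 0.010940 ≈ 63.35.
≈ 63 years.

63 years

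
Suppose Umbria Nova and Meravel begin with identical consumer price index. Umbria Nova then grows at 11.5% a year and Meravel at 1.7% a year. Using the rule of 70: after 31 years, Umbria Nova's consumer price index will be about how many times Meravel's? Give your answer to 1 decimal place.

Umbria Nova pulls ahead at 9.8 pp per year, so the ratio doubles every 70/9.8 ≈ 7.14 years.
In 31 years that's 4.34 doublings: 2^4.34 ≈ 20.3.

about 20.3 times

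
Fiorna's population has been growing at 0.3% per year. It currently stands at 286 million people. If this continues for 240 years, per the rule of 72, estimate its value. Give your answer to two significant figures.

around 570 million people

It doubles every 72/0.3 ≈ 240.00 years, so 240 years is 1.00 doublings.
2^1.00 ≈ 2.00; 286 × 2.00 ≈ 570 million people.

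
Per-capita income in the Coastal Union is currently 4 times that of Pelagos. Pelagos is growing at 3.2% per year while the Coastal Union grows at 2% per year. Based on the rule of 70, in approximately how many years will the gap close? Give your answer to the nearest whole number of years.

What matters is the difference: 1.2 pp.
Rule of 70 on the gap: the ratio halves every 70/1.2 ≈ 58.33 years.
A 4 times gap closes after 2 halvings: 2 × 58.33 ≈ 117 years.

around 117 years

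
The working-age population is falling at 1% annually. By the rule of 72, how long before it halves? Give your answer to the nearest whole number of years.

Halving time ≈ 72 / 1 = 72.00 → 72 years.

72 years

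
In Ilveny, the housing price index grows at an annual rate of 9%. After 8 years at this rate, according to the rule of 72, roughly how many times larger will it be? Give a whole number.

approximately 2 times

72/9 ≈ 8.00 years per doubling.
8 years fits 1 doubling: 2^1 = 2.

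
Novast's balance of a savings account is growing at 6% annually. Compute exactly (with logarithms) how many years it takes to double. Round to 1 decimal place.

t = ln(2) / ln(1 + 0.06) = 0.6931 / 0.058269 ≈ 11.89.

11.9 years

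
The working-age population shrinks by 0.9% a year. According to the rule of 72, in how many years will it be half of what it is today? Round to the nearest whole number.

Halving time ≈ 72 / 0.9 = 80.00 → 80 years.

≈ 80 years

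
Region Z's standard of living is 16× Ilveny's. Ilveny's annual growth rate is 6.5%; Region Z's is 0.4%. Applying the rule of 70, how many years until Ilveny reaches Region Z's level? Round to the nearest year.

roughly 46 years

Ilveny gains on Region Z at 6.5% − 0.4% = 6.1 points a year.
At that relative rate the gap halves every 70/6.1 ≈ 11.48 years.
A 16× gap closes after 4 halvings: 4 × 11.48 ≈ 46 years.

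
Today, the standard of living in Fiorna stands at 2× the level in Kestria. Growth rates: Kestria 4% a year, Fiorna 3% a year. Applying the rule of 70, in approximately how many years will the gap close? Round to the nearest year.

approximately 70 years

The growth-rate gap is 4% − 3% = 1 percentage point.
So the ratio between them halves every 70/1 ≈ 70.00 years.
A 2× gap closes after 1 halving: 1 × 70.00 ≈ 70 years.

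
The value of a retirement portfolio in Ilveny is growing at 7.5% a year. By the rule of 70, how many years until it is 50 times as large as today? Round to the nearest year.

around 53 years

One doubling takes 70/7.5 = 9.33 years.
50× is log₂ 50 ≈ 5.64 doublings, so ≈ 5.64 × 9.33 = 53 years.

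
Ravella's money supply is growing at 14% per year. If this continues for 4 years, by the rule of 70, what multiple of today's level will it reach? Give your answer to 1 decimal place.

approximately 1.7 times

Doubling time ≈ 70/14 = 5.00 years.
4 years / 5.00 ≈ 0.80 doublings → factor 2^0.80 ≈ 1.7.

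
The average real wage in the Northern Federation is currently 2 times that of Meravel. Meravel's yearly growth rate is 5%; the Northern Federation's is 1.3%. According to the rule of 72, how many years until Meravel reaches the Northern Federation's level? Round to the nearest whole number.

approximately 19 years

What matters is the difference: 3.7 pp.
Rule of 72 on the gap: the ratio halves every 72/3.7 ≈ 19.46 years.
A 2 times gap closes after 1 halving: 1 × 19.46 ≈ 19 years.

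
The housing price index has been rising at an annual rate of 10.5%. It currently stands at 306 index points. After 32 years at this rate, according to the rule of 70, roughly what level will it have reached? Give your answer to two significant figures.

around 8500 index points

It doubles every 70/10.5 ≈ 6.67 years, so 32 years is 4.80 doublings.
2^4.80 ≈ 27.86; 306 × 27.86 ≈ 8500 index points.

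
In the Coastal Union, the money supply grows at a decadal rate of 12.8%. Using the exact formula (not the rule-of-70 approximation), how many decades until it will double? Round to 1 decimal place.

5.8 decades

t = ln(2) / ln(1 + 0.128) = 0.6931 / 0.120446 ≈ 5.75.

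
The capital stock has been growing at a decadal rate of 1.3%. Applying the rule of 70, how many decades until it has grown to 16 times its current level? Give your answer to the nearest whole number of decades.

≈ 215 decades

At 1.3% it doubles every 70/1.3 ≈ 53.85 decades.
16× is 4 doublings, so 4 × 53.85 ≈ 215 decades.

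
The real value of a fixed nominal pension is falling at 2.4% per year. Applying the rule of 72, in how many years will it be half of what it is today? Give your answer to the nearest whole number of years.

Halving time ≈ 72 / 2.4 = 30.00 → 30 years.

≈ 30 years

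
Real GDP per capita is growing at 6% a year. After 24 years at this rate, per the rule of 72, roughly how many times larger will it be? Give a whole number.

4 times

Doubling time ≈ 72/6 = 12.00 years.
24/12.00 ≈ 2 doublings, so about 2^2 = 4×.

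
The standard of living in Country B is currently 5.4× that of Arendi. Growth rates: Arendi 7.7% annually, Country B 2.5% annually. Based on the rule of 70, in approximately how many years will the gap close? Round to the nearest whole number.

The growth-rate gap is 7.7% − 2.5% = 5.2 percentage points.
So the ratio between them halves every 70/5.2 ≈ 13.46 years.
A 5.4× gap takes log₂(5.4) ≈ 2.43 halvings to close: 2.43 × 13.46 ≈ 33 years.

approximately 33 years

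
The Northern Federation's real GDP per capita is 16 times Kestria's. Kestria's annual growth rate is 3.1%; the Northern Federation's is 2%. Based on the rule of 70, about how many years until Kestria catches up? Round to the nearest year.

255 years

Kestria gains on the Northern Federation at 3.1% − 2% = 1.1 points a year.
At that relative rate the gap halves every 70/1.1 ≈ 63.64 years.
A 16 times gap closes after 4 halvings: 4 × 63.64 ≈ 255 years.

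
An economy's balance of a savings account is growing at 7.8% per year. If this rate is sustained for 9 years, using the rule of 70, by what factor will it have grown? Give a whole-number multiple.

2 times

70/7.8 ≈ 8.97 years per doubling.
9 years fits 1 doubling: 2^1 = 2.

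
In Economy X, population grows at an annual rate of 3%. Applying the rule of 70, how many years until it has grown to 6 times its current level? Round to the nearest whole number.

60 years

One doubling takes 70/3 = 23.33 years.
Reaching 6× takes log₂(6) ≈ 2.58 doublings.
2.58 × 23.33 ≈ 60 years.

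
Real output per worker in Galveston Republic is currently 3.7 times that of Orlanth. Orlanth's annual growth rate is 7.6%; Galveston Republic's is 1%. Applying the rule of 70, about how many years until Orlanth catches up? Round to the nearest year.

≈ 20 years

What matters is the difference: 6.6 pp.
Rule of 70 on the gap: the ratio halves every 70/6.6 ≈ 10.61 years.
A 3.7 times gap takes log₂(3.7) ≈ 1.89 halvings to close: 1.89 × 10.61 ≈ 20 years.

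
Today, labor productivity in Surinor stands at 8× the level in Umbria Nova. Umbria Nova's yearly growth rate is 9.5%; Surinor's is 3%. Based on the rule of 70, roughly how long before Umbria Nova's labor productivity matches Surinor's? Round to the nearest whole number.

Umbria Nova gains on Surinor at 9.5% − 3% = 6.5 points a year.
At that relative rate the gap halves every 70/6.5 ≈ 10.77 years.
An 8× gap closes after 3 halvings: 3 × 10.77 ≈ 32 years.

roughly 32 years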